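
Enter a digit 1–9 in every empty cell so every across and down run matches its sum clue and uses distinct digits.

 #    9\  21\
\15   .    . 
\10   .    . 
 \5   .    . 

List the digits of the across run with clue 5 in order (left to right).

The 15 across and the 9 down share only 6, so R1C1 = 6.
R1C2 = 15 − 6 = 9 completes the 15 across.
Given what's placed, R3C2 must be 4 to fit the 5 across and 21 down.
R2C2 = 21 − 13 = 8 completes the 21 down.
R3C1 = 5 − 4 = 1 completes the 5 across.
R2C1 = 10 − 8 = 2 completes the 10 across.

1 4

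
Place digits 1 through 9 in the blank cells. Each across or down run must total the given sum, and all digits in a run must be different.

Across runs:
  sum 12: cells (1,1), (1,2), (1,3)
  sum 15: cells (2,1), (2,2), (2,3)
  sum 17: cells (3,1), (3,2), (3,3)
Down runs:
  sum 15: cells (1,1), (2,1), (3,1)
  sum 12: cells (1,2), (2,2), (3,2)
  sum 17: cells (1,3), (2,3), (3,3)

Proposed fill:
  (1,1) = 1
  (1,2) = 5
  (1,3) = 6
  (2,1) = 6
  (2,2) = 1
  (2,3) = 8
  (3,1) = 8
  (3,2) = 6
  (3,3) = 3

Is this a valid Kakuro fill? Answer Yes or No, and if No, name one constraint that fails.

Yes

Across: 1+5+6=12; 6+1+8=15; 8+6+3=17. Down: 1+6+8=15; 5+1+6=12; 6+8+3=17. No digit repeats within any run.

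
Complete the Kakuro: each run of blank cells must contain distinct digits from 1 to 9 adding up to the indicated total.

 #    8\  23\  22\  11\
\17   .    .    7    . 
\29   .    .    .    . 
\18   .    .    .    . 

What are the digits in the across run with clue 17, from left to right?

1 6 7 3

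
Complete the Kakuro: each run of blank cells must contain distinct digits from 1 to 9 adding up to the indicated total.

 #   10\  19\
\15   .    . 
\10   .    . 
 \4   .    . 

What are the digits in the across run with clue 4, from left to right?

4 in 2 cells must be {1,3}.
The 4 across and the 19 down share only 3, so R3C2 = 3.
R3C1 = 4 − 3 = 1 completes the 4 across.
Nothing is forced directly, so branch on R1C1, whose candidates are 6 or 7. If R1C1 = 7: then R1C2 would have to be in {8} for the 15 across but in {7,9} for the 19 down — contradiction. So R1C1 = 6.
R1C2 = 15 − 6 = 9 completes the 15 across.
R2C1 = 10 − 7 = 3 completes the 10 down.
R2C2 = 10 − 3 = 7 completes the 10 across.

1, 3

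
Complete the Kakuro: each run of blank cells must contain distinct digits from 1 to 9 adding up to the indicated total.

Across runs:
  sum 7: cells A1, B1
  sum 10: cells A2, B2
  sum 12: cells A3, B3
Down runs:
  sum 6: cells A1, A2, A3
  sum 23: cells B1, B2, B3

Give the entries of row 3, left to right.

6 in 3 cells must be {1,2,3}; 23 in 3 cells must be {6,8,9}.
The 7 across and the 23 down share only 6, so B1 = 6.
The 12 across and the 6 down share only 3, so A3 = 3.
B3 = 12 − 3 = 9 completes the 12 across.
A1 = 7 − 6 = 1 completes the 7 across.
A2 = 6 − 4 = 2 completes the 6 down.
B2 = 10 − 2 = 8 completes the 10 across.

3 9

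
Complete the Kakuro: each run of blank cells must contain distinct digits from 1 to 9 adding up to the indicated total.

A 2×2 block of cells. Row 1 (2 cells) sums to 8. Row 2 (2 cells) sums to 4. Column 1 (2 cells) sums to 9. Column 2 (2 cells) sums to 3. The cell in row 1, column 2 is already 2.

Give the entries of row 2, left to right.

4 in 2 cells must be {1,3}; 3 in 2 cells must be {1,2}.
(1,1) = 8 − 2 = 6 completes the 8 across.
(2,1) = 9 − 6 = 3 completes the 9 down.
(2,2) = 4 − 3 = 1 completes the 4 across.

3, 1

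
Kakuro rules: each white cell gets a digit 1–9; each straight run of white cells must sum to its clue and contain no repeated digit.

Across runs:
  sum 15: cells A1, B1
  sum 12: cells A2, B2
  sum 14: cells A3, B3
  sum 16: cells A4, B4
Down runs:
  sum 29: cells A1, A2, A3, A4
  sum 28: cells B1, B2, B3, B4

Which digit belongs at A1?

16 in 2 cells must be {7,9}; 29 in 4 cells must be {5,7,8,9}.
Nothing is forced directly, so branch on A3, whose candidates are 5 or 8 or 9. If A3 = 8: that forces B3 = 6, B4 = 9, B1 = 8, B2 = 5, A4 = 7, after which A1 would have to be in {7} for the 15 across but in {5,9} for the 29 down — contradiction. If A3 = 9: that forces B3 = 5, A4 = 7, B4 = 9, A1 = 8, after which B1 would have to be in {7} for the 15 across but in {6,8} for the 28 down — contradiction. So A3 = 5.
B3 = 14 − 5 = 9 completes the 14 across.
Given what's placed, B4 must be 7 to fit the 16 across and 28 down.
B1 = 8: the only remaining digit allowed by both the 15 across and the 28 down.
B2 = 28 − 24 = 4 completes the 28 down.
A4 = 16 − 7 = 9 completes the 16 across.
A1 = 15 − 8 = 7 completes the 15 across.

7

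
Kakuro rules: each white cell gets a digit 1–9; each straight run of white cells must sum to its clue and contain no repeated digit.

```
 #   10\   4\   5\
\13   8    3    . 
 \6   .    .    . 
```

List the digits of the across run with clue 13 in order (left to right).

6 in 3 cells must be {1,2,3}; 4 in 2 cells must be {1,3}.
R1C3 = 13 − 11 = 2 completes the 13 across.
R2C1 = 10 − 8 = 2 completes the 10 down.
R2C2 = 4 − 3 = 1 completes the 4 down.
R2C3 = 6 − 3 = 3 completes the 6 across.

8, 3, 2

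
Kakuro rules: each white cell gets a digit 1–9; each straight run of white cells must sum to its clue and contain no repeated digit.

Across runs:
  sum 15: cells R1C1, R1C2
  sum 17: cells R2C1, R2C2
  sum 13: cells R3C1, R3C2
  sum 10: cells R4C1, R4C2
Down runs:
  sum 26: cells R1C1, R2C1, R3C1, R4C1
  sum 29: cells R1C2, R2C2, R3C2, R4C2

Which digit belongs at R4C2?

7

17 in 2 cells must be {8,9}; 29 in 4 cells must be {5,7,8,9}.
Nothing is forced directly, so branch on R4C2, whose candidates are 7 or 8 or 9. If R4C2 = 8: that forces R2C2 = 9, R4C1 = 2, R1C2 = 7, R2C1 = 8, R3C2 = 5, after which R1C1 would have to be in {8} for the 15 across but in {7,9} for the 26 down — contradiction. If R4C2 = 9: that forces R2C2 = 8, after which R4C1 would have to be in {1} for the 10 across but in {2,3,4,5,6,7,8,9} for the 26 down — contradiction. So R4C2 = 7.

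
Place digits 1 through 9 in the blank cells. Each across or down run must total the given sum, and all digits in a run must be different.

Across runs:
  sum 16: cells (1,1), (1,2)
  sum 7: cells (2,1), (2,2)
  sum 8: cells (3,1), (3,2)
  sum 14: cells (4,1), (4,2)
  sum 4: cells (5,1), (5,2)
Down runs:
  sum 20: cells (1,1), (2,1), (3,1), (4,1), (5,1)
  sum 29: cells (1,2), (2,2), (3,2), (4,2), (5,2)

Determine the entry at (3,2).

6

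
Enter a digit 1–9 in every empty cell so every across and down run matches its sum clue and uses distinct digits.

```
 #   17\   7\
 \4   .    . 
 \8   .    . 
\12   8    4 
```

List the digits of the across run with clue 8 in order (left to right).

6 2

4 in 2 cells must be {1,3}; 7 in 3 cells must be {1,2,4}.
Given what's placed, R1C1 must be 3 to fit the 4 across and 17 down.
R1C2 = 4 − 3 = 1 completes the 4 across.
R2C1 = 17 − 11 = 6 completes the 17 down.
R2C2 = 8 − 6 = 2 completes the 8 across.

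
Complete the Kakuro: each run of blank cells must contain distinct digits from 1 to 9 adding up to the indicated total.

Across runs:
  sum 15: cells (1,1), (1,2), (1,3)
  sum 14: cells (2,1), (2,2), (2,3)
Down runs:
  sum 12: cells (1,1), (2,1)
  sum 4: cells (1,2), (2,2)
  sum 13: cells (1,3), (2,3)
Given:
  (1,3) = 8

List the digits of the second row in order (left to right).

8 1 5

4 in 2 cells must be {1,3}.
(2,3) = 13 − 8 = 5 completes the 13 down.
Nothing is forced directly, so branch on (1,2), whose candidates are 1 or 3. If (1,2) = 1: then (1,1) would have to be in {6} for the 15 across but in {3,4,5,7,8,9} for the 12 down — contradiction. So (1,2) = 3.
(1,1) = 15 − 11 = 4 completes the 15 across.
(2,1) = 12 − 4 = 8 completes the 12 down.
(2,2) = 14 − 13 = 1 completes the 14 across.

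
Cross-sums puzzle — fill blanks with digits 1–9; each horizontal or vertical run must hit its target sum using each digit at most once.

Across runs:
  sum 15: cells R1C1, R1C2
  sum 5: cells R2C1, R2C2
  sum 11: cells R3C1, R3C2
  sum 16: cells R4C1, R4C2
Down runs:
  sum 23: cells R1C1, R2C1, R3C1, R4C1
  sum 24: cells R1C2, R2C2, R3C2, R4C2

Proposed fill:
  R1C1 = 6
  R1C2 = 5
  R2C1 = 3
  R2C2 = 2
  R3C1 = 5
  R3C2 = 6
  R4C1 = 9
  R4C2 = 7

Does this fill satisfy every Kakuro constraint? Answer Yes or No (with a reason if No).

No — the across run R1C1–R1C2 sums to 11, not 15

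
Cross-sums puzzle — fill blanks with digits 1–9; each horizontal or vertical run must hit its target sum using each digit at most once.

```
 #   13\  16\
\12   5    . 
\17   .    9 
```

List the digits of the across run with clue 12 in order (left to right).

17 in 2 cells must be {8,9}; 16 in 2 cells must be {7,9}.
R1C2 = 12 − 5 = 7 completes the 12 across.
R2C1 = 17 − 9 = 8 completes the 17 across.

5 7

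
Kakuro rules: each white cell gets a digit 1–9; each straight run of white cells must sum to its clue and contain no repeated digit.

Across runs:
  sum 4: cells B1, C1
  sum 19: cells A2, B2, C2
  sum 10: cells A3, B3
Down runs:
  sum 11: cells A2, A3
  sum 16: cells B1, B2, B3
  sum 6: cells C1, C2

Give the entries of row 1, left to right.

4 in 2 cells must be {1,3}.
The 4 across and the 6 down share only 1, so C1 = 1.
C2 = 6 − 1 = 5 completes the 6 down.
B1 = 4 − 1 = 3 completes the 4 across.
No cell is forced outright now. A2 can only be 6 or 8 (the digits allowed by both its 19 across and its 11 down). If A2 = 6: that forces B2 = 8, after which A3 would have to be in {1,2,3,4,6,7,8,9} for the 10 across but in {5} for the 11 down — contradiction. So A2 = 8.
B2 = 19 − 13 = 6 completes the 19 across.
A3 = 11 − 8 = 3 completes the 11 down.
B3 = 10 − 3 = 7 completes the 10 across.

3 1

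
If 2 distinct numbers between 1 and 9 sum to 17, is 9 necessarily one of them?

Yes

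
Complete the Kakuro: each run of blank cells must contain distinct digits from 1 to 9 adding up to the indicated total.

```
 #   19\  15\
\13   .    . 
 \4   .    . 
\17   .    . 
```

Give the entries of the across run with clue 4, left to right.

3, 1

4 in 2 cells must be {1,3}; 17 in 2 cells must be {8,9}.
The 4 across and the 19 down share only 3, so R2C1 = 3.
R2C2 = 4 − 3 = 1 completes the 4 across.
Given what's placed, R3C1 must be 9 to fit the 17 across and 19 down.
R3C2 = 17 − 9 = 8 completes the 17 across.
R1C1 = 19 − 12 = 7 completes the 19 down.
R1C2 = 13 − 7 = 6 completes the 13 across.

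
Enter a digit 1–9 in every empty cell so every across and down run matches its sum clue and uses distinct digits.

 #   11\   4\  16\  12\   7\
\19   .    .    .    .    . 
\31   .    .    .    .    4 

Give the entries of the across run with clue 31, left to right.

4 in 2 cells must be {1,3}; 16 in 2 cells must be {7,9}.
R1C5 = 7 − 4 = 3 completes the 7 down.
Given what's placed, R2C2 must be 3 to fit the 31 across and 4 down.
R1C2 = 4 − 3 = 1 completes the 4 down.
No cell is forced outright now. R1C3 can only be 7 or 9 (the digits allowed by both its 19 across and its 16 down). If R1C3 = 7: then R1C4 would have to be in {2,6} for the 19 across but in {3,4,5,7,8,9} for the 12 down — contradiction. So R1C3 = 9.
Given what's placed, R1C4 must be 4 to fit the 19 across and 12 down.
R2C3 = 16 − 9 = 7 completes the 16 down.
R2C4 = 12 − 4 = 8 completes the 12 down.
R1C1 = 19 − 17 = 2 completes the 19 across.
R2C1 = 31 − 22 = 9 completes the 31 across.

9, 3, 7, 8, 4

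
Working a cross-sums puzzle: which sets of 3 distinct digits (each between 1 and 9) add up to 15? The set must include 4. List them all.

{2,4,9}; {3,4,8}; {4,5,6}

3 distinct digits from 1–9 sum between 6 and 24.
Keeping only sets containing 4.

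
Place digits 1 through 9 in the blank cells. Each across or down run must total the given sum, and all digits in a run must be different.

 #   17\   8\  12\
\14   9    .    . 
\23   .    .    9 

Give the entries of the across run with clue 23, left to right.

23 in 3 cells must be {6,8,9}; 17 in 2 cells must be {8,9}.
R1C3 = 12 − 9 = 3 completes the 12 down.
R2C1 = 17 − 9 = 8 completes the 17 down.
R2C2 = 23 − 17 = 6 completes the 23 across.
R1C2 = 14 − 12 = 2 completes the 14 across.

8, 6, 9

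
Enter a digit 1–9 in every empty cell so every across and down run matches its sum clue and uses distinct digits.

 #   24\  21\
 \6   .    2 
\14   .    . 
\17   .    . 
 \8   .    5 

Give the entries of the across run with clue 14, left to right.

17 in 2 cells must be {8,9}.
R1C1 = 6 − 2 = 4 completes the 6 across.
Given what's placed, R3C2 must be 8 to fit the 17 across and 21 down.
R4C1 = 8 − 5 = 3 completes the 8 across.
R2C2 = 21 − 15 = 6 completes the 21 down.
R3C1 = 17 − 8 = 9 completes the 17 across.
R2C1 = 14 − 6 = 8 completes the 14 across.

8 6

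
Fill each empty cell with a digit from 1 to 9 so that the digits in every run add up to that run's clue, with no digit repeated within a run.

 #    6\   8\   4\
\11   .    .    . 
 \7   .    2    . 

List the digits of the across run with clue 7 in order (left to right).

4, 2, 1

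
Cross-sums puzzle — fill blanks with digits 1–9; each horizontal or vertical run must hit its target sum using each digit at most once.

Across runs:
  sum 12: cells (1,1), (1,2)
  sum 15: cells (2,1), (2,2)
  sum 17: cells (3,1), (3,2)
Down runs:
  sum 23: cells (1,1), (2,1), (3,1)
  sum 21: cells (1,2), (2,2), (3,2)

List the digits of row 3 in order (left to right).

9 8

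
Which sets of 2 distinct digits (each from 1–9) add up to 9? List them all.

{1,8}; {2,7}; {3,6}; {4,5}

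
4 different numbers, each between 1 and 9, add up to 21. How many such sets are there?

4 distinct digits from 1–9 sum between 10 and 30.

11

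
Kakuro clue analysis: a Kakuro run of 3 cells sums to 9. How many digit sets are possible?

3

3 distinct digits from 1–9 sum between 6 and 24.
Enumerating: {1,2,6}, {1,3,5}, {2,3,4}.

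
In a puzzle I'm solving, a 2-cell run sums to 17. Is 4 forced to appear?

The only way to make 17 from 2 distinct digits is {8,9}, which does not contain 4.

No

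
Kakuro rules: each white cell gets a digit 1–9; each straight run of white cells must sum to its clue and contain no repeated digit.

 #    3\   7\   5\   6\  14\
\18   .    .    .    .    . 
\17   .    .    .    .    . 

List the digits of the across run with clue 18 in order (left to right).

2 4 3 1 8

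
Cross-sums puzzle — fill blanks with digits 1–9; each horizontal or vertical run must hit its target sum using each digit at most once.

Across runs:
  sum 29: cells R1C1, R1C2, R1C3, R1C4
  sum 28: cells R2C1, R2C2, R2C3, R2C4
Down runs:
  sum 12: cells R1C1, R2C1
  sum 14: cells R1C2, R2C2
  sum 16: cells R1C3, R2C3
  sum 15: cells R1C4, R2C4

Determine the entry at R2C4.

8

29 in 4 cells must be {5,7,8,9}; 16 in 2 cells must be {7,9}.
Nothing is forced directly, so branch on R1C2, whose candidates are 5 or 8 or 9. If R1C2 = 8: that forces R2C2 = 6, R2C3 = 9, R2C4 = 8, R1C3 = 7, after which R1C4 would have to be in {5,9} for the 29 across but in {7} for the 15 down — contradiction. If R1C2 = 9: that forces R1C3 = 7, R1C4 = 8, R2C2 = 5, R2C3 = 9, after which R2C4 would have to be in {6,8} for the 28 across but in {7} for the 15 down — contradiction. So R1C2 = 5.
R2C2 = 14 − 5 = 9 completes the 14 down.
Given what's placed, R2C3 must be 7 to fit the 28 across and 16 down.
R2C4 = 8: the only remaining digit allowed by both the 28 across and the 15 down.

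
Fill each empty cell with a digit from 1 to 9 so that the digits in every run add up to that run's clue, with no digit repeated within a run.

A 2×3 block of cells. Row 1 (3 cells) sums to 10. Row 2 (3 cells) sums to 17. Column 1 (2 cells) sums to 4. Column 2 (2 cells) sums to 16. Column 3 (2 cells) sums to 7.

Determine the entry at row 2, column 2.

9

4 in 2 cells must be {1,3}; 16 in 2 cells must be {7,9}.
The 10 across and the 16 down share only 7, so (1,2) = 7.
(2,2) = 16 − 7 = 9 completes the 16 down.
Given what's placed, (1,1) must be 1 to fit the 10 across and 4 down.
(1,3) = 10 − 8 = 2 completes the 10 across.
(2,1) = 4 − 1 = 3 completes the 4 down.
(2,3) = 17 − 12 = 5 completes the 17 across.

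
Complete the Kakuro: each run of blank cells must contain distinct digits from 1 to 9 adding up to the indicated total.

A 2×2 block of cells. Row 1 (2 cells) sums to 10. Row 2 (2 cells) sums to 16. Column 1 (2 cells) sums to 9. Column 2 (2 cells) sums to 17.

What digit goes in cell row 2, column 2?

9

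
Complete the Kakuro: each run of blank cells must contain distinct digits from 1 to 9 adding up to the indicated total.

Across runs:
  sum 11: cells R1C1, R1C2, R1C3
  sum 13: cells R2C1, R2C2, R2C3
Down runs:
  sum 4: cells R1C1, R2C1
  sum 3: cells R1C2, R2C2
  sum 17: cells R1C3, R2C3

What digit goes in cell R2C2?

1

4 in 2 cells must be {1,3}; 3 in 2 cells must be {1,2}; 17 in 2 cells must be {8,9}.
The 11 across and the 17 down share only 8, so R1C3 = 8.
R2C3 = 17 − 8 = 9 completes the 17 down.
Given what's placed, R1C1 must be 1 to fit the 11 across and 4 down.
R1C2 = 11 − 9 = 2 completes the 11 across.
R2C1 = 4 − 1 = 3 completes the 4 down.
R2C2 = 13 − 12 = 1 completes the 13 across.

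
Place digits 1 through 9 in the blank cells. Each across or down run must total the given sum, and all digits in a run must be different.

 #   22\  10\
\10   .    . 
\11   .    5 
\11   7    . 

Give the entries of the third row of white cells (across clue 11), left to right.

7 4

R2C1 = 11 − 5 = 6 completes the 11 across.
R3C2 = 11 − 7 = 4 completes the 11 across.
R1C1 = 22 − 13 = 9 completes the 22 down.
R1C2 = 10 − 9 = 1 completes the 10 across.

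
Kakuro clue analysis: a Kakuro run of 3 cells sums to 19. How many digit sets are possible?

5

3 distinct digits from 1–9 sum between 6 and 24.
Enumerating: {2,8,9}, {3,7,9}, {4,6,9}, {4,7,8}, {5,6,8}.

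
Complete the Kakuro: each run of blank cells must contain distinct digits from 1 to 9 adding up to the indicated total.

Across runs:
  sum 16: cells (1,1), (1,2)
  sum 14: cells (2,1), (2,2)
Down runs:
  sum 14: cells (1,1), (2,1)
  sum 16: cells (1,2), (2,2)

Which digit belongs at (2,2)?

9

16 in 2 cells must be {7,9}.
The 16 across and the 14 down share only 9, so (1,1) = 9.
(1,2) = 16 − 9 = 7 completes the 16 across.
(2,1) = 14 − 9 = 5 completes the 14 down.
(2,2) = 14 − 5 = 9 completes the 14 across.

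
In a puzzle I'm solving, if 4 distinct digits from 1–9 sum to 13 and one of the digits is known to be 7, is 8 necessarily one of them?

No

The only way to make 13 from 4 distinct digits under that restriction is {1,2,3,7}, which does not contain 8.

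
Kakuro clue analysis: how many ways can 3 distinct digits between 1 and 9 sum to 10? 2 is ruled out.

3 distinct digits from 1–9 sum between 6 and 24.
Dropping sets that contain 2.
Enumerating: {1,3,6}, {1,4,5}.

2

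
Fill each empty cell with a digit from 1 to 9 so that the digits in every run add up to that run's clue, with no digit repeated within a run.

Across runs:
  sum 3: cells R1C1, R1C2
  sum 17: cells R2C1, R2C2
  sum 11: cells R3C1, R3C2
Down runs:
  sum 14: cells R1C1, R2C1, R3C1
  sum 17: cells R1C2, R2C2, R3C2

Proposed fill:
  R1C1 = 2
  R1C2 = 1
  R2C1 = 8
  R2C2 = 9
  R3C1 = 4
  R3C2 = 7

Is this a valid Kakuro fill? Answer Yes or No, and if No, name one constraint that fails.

Yes

Across: 2+1=3; 8+9=17; 4+7=11. Down: 2+8+4=14; 1+9+7=17. No digit repeats within any run.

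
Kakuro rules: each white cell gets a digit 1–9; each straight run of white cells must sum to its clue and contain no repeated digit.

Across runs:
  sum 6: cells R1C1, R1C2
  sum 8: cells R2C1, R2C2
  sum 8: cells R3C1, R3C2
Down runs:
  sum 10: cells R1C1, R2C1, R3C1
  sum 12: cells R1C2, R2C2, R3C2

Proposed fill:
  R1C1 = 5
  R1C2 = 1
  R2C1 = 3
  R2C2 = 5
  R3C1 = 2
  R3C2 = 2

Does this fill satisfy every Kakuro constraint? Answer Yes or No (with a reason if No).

No — the across run R3C1–R3C2 sums to 4, not 8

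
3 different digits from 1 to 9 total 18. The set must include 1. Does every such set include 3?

The only way to make 18 from 3 distinct digits under that restriction is {1,8,9}, which does not contain 3.

No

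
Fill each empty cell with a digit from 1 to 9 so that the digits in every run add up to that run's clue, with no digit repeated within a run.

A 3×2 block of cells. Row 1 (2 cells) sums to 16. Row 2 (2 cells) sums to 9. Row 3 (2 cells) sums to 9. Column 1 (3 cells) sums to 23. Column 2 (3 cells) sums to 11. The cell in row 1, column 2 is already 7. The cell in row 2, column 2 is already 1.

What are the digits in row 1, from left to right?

9 7

16 in 2 cells must be {7,9}; 23 in 3 cells must be {6,8,9}.
(1,1) = 16 − 7 = 9 completes the 16 across.
(2,1) = 9 − 1 = 8 completes the 9 across.
(3,1) = 23 − 17 = 6 completes the 23 down.
(3,2) = 9 − 6 = 3 completes the 9 across.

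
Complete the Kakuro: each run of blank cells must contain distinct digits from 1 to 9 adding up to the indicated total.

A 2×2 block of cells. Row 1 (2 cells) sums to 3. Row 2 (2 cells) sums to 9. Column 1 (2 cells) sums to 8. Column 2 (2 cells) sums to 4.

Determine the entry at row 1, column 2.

3 in 2 cells must be {1,2}; 4 in 2 cells must be {1,3}.
The 3 across and the 4 down share only 1, so (1,2) = 1.
(2,2) = 4 − 1 = 3 completes the 4 down.
(1,1) = 3 − 1 = 2 completes the 3 across.
(2,1) = 9 − 3 = 6 completes the 9 across.

1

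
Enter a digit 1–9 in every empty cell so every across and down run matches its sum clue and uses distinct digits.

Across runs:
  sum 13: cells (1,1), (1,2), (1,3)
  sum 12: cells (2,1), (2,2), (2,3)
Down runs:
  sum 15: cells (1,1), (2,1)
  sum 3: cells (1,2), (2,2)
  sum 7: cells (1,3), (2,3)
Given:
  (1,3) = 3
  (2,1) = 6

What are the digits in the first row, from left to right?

9 1 3

3 in 2 cells must be {1,2}.
(1,1) = 15 − 6 = 9 completes the 15 down.
(1,2) = 13 − 12 = 1 completes the 13 across.
(2,2) = 3 − 1 = 2 completes the 3 down.
(2,3) = 12 − 8 = 4 completes the 12 across.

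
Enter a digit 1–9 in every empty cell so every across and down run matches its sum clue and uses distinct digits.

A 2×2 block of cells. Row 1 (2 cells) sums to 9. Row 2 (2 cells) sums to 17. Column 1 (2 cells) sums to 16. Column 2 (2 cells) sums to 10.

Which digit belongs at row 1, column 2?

17 in 2 cells must be {8,9}; 16 in 2 cells must be {7,9}.
The 9 across and the 16 down share only 7, so (1,1) = 7.
(1,2) = 9 − 7 = 2 completes the 9 across.
(2,1) = 16 − 7 = 9 completes the 16 down.
(2,2) = 17 − 9 = 8 completes the 17 across.

2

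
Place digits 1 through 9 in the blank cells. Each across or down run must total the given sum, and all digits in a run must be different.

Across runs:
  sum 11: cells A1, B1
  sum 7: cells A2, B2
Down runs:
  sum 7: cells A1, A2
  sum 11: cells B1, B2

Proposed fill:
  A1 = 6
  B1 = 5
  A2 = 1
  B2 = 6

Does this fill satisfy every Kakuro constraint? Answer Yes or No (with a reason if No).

Yes

Across: 6+5=11; 1+6=7. Down: 6+1=7; 5+6=11. No digit repeats within any run.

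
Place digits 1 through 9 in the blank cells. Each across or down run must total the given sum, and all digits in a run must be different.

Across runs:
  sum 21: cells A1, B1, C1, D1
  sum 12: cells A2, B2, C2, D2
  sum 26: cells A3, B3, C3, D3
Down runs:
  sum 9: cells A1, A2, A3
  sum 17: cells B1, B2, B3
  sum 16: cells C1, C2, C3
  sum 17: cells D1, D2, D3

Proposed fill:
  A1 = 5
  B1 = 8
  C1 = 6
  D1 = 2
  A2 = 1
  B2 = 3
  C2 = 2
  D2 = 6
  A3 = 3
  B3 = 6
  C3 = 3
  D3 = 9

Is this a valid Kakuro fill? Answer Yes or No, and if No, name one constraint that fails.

No — the across run A3–D3 sums to 21, not 26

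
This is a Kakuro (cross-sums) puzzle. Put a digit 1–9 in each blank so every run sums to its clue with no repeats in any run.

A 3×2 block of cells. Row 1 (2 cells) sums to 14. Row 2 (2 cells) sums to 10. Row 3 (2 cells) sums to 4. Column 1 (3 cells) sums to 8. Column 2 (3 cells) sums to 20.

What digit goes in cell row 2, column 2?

8

4 in 2 cells must be {1,3}.
The 14 across and the 8 down share only 5, so (1,1) = 5.
(1,2) = 14 − 5 = 9 completes the 14 across.
Given what's placed, (3,1) must be 1 to fit the 4 across and 8 down.
(3,2) = 4 − 1 = 3 completes the 4 across.
(2,1) = 8 − 6 = 2 completes the 8 down.
(2,2) = 10 − 2 = 8 completes the 10 across.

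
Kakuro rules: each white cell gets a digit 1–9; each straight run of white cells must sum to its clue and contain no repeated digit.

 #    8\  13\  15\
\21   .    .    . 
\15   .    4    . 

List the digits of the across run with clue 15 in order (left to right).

3 4 8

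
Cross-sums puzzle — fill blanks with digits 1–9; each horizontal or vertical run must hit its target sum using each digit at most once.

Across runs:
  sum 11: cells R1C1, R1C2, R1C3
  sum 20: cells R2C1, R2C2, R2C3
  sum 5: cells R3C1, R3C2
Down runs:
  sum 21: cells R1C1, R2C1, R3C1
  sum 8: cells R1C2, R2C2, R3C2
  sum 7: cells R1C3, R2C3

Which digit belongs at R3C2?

Only 4 fits R3C1 under both its across sum 5 and down sum 21.
R3C2 = 5 − 4 = 1 completes the 5 across.
Given what's placed, R1C1 must be 8 to fit the 11 across and 21 down.
R1C2 = 2: the only remaining digit allowed by both the 11 across and the 8 down.
R1C3 = 11 − 10 = 1 completes the 11 across.
R2C1 = 21 − 12 = 9 completes the 21 down.
R2C2 = 8 − 3 = 5 completes the 8 down.
R2C3 = 20 − 14 = 6 completes the 20 across.

1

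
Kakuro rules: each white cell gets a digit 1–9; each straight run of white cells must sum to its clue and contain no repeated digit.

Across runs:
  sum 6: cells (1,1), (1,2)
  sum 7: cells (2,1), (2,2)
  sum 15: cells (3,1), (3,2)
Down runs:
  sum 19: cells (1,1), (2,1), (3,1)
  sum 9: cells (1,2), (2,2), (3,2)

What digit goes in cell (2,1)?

The 15 across and the 9 down share only 6, so (3,2) = 6.
(3,1) = 15 − 6 = 9 completes the 15 across.
Nothing is forced directly, so branch on (1,1), whose candidates are 2 or 4. If (1,1) = 2: then (1,2) would have to be in {4} for the 6 across but in {1,2} for the 9 down — contradiction. So (1,1) = 4.
(1,2) = 6 − 4 = 2 completes the 6 across.
(2,1) = 19 − 13 = 6 completes the 19 down.
(2,2) = 7 − 6 = 1 completes the 7 across.

6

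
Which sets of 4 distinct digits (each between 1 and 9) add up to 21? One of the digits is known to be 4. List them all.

{1,4,7,9}; {2,4,6,9}; {2,4,7,8}; {3,4,5,9}; {3,4,6,8}

4 distinct digits from 1–9 sum between 10 and 30.
Keeping only sets containing 4.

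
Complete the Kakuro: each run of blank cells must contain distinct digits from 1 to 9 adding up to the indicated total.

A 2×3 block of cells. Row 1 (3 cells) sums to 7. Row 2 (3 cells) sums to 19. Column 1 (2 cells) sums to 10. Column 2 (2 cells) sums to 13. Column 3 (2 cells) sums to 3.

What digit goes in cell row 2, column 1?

8

7 in 3 cells must be {1,2,4}; 3 in 2 cells must be {1,2}.
The 7 across and the 13 down share only 4, so (1,2) = 4.
(2,2) = 13 − 4 = 9 completes the 13 down.
Given what's placed, (2,3) must be 2 to fit the 19 across and 3 down.
(1,3) = 3 − 2 = 1 completes the 3 down.
(2,1) = 19 − 11 = 8 completes the 19 across.
(1,1) = 7 − 5 = 2 completes the 7 across.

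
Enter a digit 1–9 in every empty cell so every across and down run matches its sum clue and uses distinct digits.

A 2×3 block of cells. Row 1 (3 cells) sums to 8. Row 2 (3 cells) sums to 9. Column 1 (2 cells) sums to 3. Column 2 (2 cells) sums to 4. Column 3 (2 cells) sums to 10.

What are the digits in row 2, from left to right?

3 in 2 cells must be {1,2}; 4 in 2 cells must be {1,3}.
Nothing is forced directly, so branch on (1,1), whose candidates are 1 or 2. If (1,1) = 2: that forces (1,2) = 1, after which (1,3) would have to be in {5} for the 8 across but in {1,2,3,4,6,7,8,9} for the 10 down — contradiction. So (1,1) = 1.
Given what's placed, (1,2) must be 3 to fit the 8 across and 4 down.
(1,3) = 8 − 4 = 4 completes the 8 across.
(2,1) = 3 − 1 = 2 completes the 3 down.
(2,2) = 4 − 3 = 1 completes the 4 down.
(2,3) = 9 − 3 = 6 completes the 9 across.

2 1 6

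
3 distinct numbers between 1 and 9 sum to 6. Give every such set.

{1,2,3}

3 distinct digits from 1–9 sum between 6 and 24.
Only one set works: {1,2,3}.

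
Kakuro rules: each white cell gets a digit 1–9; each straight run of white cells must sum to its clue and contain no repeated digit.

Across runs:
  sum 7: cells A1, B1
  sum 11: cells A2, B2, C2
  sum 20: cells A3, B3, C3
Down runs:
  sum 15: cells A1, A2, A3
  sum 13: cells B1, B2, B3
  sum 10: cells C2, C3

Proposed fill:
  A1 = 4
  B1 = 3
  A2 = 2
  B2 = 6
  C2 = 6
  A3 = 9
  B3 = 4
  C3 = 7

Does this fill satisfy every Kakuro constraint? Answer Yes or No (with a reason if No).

No — the across run A2–C2 sums to 14, not 11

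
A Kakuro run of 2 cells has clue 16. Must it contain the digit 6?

The only way to make 16 from 2 distinct digits is {7,9}, which does not contain 6.

No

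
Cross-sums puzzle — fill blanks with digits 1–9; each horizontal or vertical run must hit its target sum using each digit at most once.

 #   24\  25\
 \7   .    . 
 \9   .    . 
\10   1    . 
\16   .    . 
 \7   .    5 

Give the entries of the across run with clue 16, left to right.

9, 7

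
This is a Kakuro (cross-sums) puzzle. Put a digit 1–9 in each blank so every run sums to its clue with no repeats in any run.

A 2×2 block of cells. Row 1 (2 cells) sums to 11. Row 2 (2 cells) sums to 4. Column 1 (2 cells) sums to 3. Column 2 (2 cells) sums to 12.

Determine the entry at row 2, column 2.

4 in 2 cells must be {1,3}; 3 in 2 cells must be {1,2}.
The 11 across and the 3 down share only 2, so (1,1) = 2.
(1,2) = 11 − 2 = 9 completes the 11 across.
(2,1) = 3 − 2 = 1 completes the 3 down.
(2,2) = 4 − 1 = 3 completes the 4 across.

3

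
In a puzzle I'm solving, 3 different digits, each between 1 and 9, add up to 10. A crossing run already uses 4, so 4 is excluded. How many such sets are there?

3

3 distinct digits from 1–9 sum between 6 and 24.
Dropping sets that contain 4.
Enumerating: {1,2,7}, {1,3,6}, {2,3,5}.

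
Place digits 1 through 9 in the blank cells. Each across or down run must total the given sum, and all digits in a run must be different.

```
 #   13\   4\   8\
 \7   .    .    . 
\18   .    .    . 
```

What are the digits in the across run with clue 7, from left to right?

7 in 3 cells must be {1,2,4}; 4 in 2 cells must be {1,3}.
The 7 across and the 13 down share only 4, so R1C1 = 4.
Given what's placed, R1C2 must be 1 to fit the 7 across and 4 down.
R1C3 = 7 − 5 = 2 completes the 7 across.
R2C1 = 13 − 4 = 9 completes the 13 down.
R2C2 = 4 − 1 = 3 completes the 4 down.
R2C3 = 18 − 12 = 6 completes the 18 across.

4 1 2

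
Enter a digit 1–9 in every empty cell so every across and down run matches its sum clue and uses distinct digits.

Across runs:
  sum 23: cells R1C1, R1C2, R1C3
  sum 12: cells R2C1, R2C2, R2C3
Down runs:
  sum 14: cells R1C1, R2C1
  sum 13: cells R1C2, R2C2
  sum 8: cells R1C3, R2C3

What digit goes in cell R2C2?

4

23 in 3 cells must be {6,8,9}.
The 23 across and the 8 down share only 6, so R1C3 = 6.
R2C3 = 8 − 6 = 2 completes the 8 down.
Nothing is forced directly, so branch on R2C1, whose candidates are 6 or 9. If R2C1 = 9: then R1C1 would have to be in {8,9} for the 23 across but in {5} for the 14 down — contradiction. So R2C1 = 6.
R1C1 = 14 − 6 = 8 completes the 14 down.
R1C2 = 23 − 14 = 9 completes the 23 across.
R2C2 = 12 − 8 = 4 completes the 12 across.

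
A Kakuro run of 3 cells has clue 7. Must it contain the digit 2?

Yes

The only way to make 7 from 3 distinct digits is {1,2,4}, which contains 2.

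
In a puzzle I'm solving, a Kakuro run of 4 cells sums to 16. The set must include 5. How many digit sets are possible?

4

4 distinct digits from 1–9 sum between 10 and 30.
Keeping only sets containing 5.
Enumerating: {1,2,5,8}, {1,3,5,7}, {1,4,5,6}, {2,3,5,6}.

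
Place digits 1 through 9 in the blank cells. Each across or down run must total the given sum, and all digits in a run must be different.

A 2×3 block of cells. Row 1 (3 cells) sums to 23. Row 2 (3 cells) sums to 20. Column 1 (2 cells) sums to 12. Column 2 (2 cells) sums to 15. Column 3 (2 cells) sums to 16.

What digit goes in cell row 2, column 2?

9

23 in 3 cells must be {6,8,9}; 16 in 2 cells must be {7,9}.
The 23 across and the 16 down share only 9, so (1,3) = 9.
(2,3) = 16 − 9 = 7 completes the 16 down.
Given what's placed, (1,1) must be 8 to fit the 23 across and 12 down.
(1,2) = 23 − 17 = 6 completes the 23 across.
(2,1) = 12 − 8 = 4 completes the 12 down.
(2,2) = 20 − 11 = 9 completes the 20 across.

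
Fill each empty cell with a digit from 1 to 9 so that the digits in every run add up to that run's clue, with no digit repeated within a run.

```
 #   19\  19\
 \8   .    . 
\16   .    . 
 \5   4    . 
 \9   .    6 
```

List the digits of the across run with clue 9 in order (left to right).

16 in 2 cells must be {7,9}.
R3C2 = 5 − 4 = 1 completes the 5 across.
R4C1 = 9 − 6 = 3 completes the 9 across.
Given what's placed, R2C1 must be 7 to fit the 16 across and 19 down.
R2C2 = 16 − 7 = 9 completes the 16 across.
R1C1 = 19 − 14 = 5 completes the 19 down.
R1C2 = 8 − 5 = 3 completes the 8 across.

3, 6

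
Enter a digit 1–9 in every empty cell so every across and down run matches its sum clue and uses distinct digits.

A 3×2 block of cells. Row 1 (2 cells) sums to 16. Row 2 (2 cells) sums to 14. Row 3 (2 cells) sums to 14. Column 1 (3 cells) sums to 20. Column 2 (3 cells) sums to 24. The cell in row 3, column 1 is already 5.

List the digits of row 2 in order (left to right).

16 in 2 cells must be {7,9}; 24 in 3 cells must be {7,8,9}.
(3,2) = 14 − 5 = 9 completes the 14 across.
Given what's placed, (1,2) must be 7 to fit the 16 across and 24 down.
(2,2) = 24 − 16 = 8 completes the 24 down.
(1,1) = 16 − 7 = 9 completes the 16 across.
(2,1) = 14 − 8 = 6 completes the 14 across.

6, 8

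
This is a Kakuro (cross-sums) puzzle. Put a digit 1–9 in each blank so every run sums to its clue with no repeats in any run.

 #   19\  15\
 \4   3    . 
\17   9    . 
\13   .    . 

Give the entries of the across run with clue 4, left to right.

3 1

4 in 2 cells must be {1,3}; 17 in 2 cells must be {8,9}.
R1C2 = 4 − 3 = 1 completes the 4 across.
R2C2 = 17 − 9 = 8 completes the 17 across.
R3C1 = 19 − 12 = 7 completes the 19 down.
R3C2 = 13 − 7 = 6 completes the 13 across.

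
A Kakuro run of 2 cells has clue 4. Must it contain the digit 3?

Yes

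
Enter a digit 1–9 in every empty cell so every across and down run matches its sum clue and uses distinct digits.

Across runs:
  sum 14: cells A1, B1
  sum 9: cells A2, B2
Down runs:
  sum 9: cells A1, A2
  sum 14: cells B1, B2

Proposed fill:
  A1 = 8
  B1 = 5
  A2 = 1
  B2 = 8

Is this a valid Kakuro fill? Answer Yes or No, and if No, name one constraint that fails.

No — the across run A1–B1 sums to 13, not 14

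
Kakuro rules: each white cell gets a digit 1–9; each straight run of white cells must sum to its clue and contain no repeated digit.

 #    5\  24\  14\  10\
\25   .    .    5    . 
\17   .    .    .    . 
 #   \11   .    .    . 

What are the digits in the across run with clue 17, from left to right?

24 in 3 cells must be {7,8,9}.
No cell is forced outright now. R1C1 can only be 3 or 4 (the digits allowed by both its 25 across and its 5 down). If R1C1 = 3: then R1C4 would have to be in {8,9} for the 25 across but in {1,2,3,4,5,6,7} for the 10 down — contradiction. So R1C1 = 4.
R1C4 = 7: the only remaining digit allowed by both the 25 across and the 10 down.
R2C1 = 5 − 4 = 1 completes the 5 down.
Given what's placed, R2C4 must be 2 to fit the 17 across and 10 down.
R3C4 = 10 − 9 = 1 completes the 10 down.
R1C2 = 25 − 16 = 9 completes the 25 across.
R2C2 = 8: the only remaining digit allowed by both the 17 across and the 24 down.
R2C3 = 17 − 11 = 6 completes the 17 across.

1 8 6 2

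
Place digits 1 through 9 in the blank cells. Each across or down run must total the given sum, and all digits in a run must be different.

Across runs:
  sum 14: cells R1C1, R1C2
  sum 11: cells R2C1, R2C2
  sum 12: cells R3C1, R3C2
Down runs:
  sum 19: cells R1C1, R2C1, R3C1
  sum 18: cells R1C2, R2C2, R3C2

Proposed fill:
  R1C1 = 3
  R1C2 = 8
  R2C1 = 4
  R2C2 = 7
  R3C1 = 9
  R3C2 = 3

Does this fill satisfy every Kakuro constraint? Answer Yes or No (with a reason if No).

No — the across run R1C1–R1C2 sums to 11, not 14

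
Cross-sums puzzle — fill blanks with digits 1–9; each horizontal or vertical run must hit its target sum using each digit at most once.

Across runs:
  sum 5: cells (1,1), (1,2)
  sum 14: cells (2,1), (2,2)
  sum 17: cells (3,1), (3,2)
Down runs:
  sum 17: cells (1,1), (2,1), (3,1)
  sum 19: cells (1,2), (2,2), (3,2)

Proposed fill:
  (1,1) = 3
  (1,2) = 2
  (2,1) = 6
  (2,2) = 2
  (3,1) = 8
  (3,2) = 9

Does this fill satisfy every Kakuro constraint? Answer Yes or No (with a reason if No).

No — the across run (2,1)–(2,2) sums to 8, not 14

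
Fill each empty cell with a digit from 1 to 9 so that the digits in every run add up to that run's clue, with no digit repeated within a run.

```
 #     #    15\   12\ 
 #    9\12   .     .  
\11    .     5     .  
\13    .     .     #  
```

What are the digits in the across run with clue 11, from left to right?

R2C3 = 4: the only remaining digit allowed by both the 11 across and the 12 down.
R1C3 = 12 − 4 = 8 completes the 12 down.
R2C1 = 11 − 9 = 2 completes the 11 across.
R3C1 = 9 − 2 = 7 completes the 9 down.
R3C2 = 13 − 7 = 6 completes the 13 across.
R1C2 = 12 − 8 = 4 completes the 12 across.

2, 5, 4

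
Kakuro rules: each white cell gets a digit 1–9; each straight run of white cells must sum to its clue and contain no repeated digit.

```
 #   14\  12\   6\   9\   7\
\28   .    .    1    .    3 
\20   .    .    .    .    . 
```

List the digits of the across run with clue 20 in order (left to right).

6, 3, 5, 2, 4

R2C3 = 6 − 1 = 5 completes the 6 down.
R2C5 = 7 − 3 = 4 completes the 7 down.
Nothing is forced directly, so branch on R1C1, whose candidates are 8 or 9. If R1C1 = 9: then R2C1 would have to be in {1,2,3,6,7,8} for the 20 across but in {5} for the 14 down — contradiction. So R1C1 = 8.
Given what's placed, R1C4 must be 7 to fit the 28 across and 9 down.
R2C1 = 14 − 8 = 6 completes the 14 down.
R2C2 = 3: the only remaining digit allowed by both the 20 across and the 12 down.
R2C4 = 20 − 18 = 2 completes the 20 across.
R1C2 = 28 − 19 = 9 completes the 28 across.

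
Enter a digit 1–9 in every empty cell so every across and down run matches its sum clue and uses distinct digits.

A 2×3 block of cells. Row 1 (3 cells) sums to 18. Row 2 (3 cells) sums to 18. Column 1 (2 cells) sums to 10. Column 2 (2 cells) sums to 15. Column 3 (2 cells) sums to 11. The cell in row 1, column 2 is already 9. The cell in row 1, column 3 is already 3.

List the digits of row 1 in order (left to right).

6 9 3

(1,1) = 18 − 12 = 6 completes the 18 across.
(2,1) = 10 − 6 = 4 completes the 10 down.
(2,2) = 15 − 9 = 6 completes the 15 down.
(2,3) = 18 − 10 = 8 completes the 18 across.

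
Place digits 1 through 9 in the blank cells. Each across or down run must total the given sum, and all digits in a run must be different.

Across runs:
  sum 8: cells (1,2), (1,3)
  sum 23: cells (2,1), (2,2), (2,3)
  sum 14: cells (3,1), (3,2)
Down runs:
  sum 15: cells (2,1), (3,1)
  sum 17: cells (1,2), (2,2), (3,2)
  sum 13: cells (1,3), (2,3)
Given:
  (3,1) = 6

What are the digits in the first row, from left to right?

3 5

23 in 3 cells must be {6,8,9}.
(2,1) = 15 − 6 = 9 completes the 15 down.
(3,2) = 14 − 6 = 8 completes the 14 across.
Given what's placed, (2,2) must be 6 to fit the 23 across and 17 down.
(2,3) = 23 − 15 = 8 completes the 23 across.
(1,2) = 17 − 14 = 3 completes the 17 down.
(1,3) = 8 − 3 = 5 completes the 8 across.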